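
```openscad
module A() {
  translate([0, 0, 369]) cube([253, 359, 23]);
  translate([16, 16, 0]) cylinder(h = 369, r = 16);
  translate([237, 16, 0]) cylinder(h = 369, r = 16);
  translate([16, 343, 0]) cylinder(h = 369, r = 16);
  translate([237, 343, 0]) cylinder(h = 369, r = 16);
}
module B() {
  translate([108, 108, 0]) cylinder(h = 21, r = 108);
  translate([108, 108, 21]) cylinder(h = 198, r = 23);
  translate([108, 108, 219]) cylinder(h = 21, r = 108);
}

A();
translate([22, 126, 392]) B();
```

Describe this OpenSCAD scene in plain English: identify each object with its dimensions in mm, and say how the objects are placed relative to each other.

A is a four-legged stool. The seat is a 253×359×23 mm slab whose top surface is at z = 392 mm; four round legs, each 32 mm in diameter, run from the floor (z = 0) to the underside of the seat, each leg's axis is inset half a diameter from the nearest pair of seat edges (so the leg's bounding box is flush with the corner).

B is a spool: two coaxial disc flanges of radius 108 mm and thickness 21 mm, joined by a core cylinder of radius 23 mm and height 198 mm. The lower flange rests on z = 0 and the three cylinders share a vertical axis.

The spool is on top of the stool.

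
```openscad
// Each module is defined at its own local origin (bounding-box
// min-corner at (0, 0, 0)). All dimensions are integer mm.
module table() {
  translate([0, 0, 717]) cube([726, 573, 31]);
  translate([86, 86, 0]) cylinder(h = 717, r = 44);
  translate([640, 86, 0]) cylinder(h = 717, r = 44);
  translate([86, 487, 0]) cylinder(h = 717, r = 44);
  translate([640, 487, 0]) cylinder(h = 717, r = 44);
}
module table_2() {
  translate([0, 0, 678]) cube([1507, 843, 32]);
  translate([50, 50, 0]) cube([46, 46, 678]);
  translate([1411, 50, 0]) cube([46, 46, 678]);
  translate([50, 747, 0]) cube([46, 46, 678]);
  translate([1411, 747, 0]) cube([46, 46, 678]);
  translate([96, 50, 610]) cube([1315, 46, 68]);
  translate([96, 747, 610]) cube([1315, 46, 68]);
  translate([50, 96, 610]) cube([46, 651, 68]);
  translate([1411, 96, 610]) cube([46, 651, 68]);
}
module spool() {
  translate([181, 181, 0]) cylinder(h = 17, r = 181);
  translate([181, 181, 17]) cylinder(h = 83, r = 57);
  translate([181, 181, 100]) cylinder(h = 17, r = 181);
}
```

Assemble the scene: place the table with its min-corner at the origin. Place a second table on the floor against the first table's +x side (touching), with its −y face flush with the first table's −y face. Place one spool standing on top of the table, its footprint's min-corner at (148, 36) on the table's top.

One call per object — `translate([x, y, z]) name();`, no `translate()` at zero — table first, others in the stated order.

table();
translate([726, 0, 0]) table_2();
translate([148, 36, 748]) spool();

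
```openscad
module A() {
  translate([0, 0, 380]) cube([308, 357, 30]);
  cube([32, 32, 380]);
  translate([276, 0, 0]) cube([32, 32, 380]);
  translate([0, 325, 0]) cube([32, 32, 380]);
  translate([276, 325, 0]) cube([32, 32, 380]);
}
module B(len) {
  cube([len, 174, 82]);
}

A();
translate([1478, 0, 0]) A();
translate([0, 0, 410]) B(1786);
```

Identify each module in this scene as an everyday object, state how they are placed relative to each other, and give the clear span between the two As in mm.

A is a stool. B is a beam. A beam spans the tops of two stools. The clear span between the two stools is 1170 mm.

Second stool starts at x = 1478; first ends at x = 308; clear span = 1478 − 308 = 1170 mm.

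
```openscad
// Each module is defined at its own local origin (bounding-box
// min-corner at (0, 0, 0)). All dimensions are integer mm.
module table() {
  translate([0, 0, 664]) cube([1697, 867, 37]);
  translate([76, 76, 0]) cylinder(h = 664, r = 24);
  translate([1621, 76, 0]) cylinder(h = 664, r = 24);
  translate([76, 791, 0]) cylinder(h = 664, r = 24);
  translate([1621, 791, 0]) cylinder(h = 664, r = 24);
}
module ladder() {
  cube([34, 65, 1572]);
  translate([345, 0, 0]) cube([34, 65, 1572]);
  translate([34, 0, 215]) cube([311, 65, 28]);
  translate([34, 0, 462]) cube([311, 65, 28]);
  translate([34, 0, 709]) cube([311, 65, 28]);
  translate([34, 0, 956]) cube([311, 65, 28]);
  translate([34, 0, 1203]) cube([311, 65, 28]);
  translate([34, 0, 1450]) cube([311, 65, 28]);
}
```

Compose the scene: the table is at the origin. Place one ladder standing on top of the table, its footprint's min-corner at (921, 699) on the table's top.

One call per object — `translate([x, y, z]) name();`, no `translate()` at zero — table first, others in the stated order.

table();
translate([921, 699, 701]) ladder();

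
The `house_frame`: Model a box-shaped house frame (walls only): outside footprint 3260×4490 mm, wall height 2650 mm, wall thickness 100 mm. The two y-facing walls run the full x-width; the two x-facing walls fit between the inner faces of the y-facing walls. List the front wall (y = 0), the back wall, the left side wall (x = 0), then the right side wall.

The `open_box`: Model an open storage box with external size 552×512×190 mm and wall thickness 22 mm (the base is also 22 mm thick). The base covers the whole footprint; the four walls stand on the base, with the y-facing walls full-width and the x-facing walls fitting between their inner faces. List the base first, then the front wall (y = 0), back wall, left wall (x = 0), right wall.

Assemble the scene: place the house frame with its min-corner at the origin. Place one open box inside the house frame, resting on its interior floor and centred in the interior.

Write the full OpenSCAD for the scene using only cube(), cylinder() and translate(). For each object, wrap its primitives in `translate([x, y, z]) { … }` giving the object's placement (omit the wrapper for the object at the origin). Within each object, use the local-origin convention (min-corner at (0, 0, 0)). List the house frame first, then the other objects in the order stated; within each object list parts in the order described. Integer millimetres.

cube([3260, 100, 2650]);
translate([0, 4390, 0]) cube([3260, 100, 2650]);
translate([0, 100, 0]) cube([100, 4290, 2650]);
translate([3160, 100, 0]) cube([100, 4290, 2650]);
translate([1354, 1989, 0]) {
  cube([552, 512, 22]);
  translate([0, 0, 22]) cube([552, 22, 168]);
  translate([0, 490, 22]) cube([552, 22, 168]);
  translate([0, 22, 22]) cube([22, 468, 168]);
  translate([530, 22, 22]) cube([22, 468, 168]);
}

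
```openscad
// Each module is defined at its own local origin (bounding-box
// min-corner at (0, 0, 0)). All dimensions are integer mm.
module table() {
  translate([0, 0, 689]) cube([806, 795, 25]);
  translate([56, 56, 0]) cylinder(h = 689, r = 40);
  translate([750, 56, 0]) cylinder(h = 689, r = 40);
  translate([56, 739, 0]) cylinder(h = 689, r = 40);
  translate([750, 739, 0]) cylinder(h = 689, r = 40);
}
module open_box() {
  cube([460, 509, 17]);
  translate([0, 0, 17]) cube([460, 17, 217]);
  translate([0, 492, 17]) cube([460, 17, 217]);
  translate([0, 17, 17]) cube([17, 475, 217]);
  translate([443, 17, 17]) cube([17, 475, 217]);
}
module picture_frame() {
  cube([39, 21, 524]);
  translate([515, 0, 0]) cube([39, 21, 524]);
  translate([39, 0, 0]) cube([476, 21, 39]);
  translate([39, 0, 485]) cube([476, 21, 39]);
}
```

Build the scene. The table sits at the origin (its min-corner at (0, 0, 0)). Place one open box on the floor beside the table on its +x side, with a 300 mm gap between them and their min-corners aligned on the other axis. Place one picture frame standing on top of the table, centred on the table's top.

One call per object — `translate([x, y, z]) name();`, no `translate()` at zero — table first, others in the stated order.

table();
translate([1106, 0, 0]) open_box();
translate([126, 387, 714]) picture_frame();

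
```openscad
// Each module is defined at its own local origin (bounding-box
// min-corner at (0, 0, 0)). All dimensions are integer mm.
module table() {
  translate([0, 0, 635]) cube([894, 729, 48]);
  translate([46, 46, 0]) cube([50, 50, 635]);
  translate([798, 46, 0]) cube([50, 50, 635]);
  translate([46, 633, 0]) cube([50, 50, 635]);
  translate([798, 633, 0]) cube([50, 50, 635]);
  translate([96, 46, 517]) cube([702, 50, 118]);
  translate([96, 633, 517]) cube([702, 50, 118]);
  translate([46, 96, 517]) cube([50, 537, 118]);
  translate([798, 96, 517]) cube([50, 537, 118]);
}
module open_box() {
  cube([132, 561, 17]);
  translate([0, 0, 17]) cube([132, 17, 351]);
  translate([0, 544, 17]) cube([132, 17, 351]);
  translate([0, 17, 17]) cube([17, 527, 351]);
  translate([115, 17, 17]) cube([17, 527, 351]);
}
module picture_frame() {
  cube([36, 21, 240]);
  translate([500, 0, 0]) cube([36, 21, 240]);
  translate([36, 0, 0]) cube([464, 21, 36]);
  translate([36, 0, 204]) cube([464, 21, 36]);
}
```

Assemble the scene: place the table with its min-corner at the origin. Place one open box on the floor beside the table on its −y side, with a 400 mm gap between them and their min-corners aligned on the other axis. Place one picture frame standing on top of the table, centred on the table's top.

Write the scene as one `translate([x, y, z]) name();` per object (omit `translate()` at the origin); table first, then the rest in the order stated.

table();
translate([0, -961, 0]) open_box();
translate([179, 354, 683]) picture_frame();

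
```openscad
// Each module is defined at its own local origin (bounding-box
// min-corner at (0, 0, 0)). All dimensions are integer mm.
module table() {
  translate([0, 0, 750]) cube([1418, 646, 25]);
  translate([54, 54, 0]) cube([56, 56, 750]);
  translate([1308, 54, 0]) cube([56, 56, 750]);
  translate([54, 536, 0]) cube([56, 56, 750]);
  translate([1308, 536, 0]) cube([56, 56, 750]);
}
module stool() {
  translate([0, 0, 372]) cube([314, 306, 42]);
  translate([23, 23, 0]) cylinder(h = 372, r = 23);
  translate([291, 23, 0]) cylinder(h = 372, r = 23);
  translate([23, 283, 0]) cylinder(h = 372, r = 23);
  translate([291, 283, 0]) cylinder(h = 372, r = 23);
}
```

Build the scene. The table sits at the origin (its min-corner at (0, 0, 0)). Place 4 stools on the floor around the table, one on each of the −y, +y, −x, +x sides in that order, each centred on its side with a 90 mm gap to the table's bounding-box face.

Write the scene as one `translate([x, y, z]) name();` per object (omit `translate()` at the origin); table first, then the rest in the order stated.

table();
translate([552, -396, 0]) stool();
translate([552, 736, 0]) stool();
translate([-404, 170, 0]) stool();
translate([1508, 170, 0]) stool();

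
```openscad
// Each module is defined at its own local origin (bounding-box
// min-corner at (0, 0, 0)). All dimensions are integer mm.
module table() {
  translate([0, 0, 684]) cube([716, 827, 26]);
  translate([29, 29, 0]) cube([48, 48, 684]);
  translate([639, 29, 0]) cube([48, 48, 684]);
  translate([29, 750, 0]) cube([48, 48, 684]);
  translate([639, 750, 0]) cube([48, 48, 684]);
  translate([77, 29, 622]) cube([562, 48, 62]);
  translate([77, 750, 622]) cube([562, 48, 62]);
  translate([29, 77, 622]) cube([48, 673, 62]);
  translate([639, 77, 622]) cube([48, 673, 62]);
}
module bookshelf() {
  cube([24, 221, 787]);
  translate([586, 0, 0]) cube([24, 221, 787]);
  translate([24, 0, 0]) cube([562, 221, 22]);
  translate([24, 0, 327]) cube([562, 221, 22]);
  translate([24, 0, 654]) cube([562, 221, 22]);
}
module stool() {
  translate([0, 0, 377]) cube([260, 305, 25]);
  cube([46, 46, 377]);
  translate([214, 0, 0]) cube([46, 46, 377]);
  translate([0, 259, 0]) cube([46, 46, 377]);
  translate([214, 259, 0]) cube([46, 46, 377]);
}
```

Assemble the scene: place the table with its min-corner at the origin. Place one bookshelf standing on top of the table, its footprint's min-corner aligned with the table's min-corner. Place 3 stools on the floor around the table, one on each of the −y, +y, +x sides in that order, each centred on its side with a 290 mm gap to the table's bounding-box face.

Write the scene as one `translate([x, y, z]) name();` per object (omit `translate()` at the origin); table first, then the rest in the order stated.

table();
translate([0, 0, 710]) bookshelf();
translate([228, -595, 0]) stool();
translate([228, 1117, 0]) stool();
translate([1006, 261, 0]) stool();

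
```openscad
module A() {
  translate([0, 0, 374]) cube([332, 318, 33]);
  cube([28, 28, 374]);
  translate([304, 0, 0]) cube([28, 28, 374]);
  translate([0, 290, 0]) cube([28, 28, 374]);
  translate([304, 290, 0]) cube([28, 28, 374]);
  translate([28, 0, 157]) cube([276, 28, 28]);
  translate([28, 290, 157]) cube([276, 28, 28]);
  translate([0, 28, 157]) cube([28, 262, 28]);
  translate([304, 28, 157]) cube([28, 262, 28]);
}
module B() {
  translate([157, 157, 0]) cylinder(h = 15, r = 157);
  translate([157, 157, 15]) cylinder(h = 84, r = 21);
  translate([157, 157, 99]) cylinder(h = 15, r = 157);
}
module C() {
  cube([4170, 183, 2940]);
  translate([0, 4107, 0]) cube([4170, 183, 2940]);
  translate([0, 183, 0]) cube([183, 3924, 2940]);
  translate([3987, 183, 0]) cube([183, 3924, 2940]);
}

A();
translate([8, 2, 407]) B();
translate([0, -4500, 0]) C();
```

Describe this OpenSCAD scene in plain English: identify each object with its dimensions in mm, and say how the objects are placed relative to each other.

A is a simple wooden stool: a rectangular seat 332 mm (x) by 318 mm (y), 33 mm thick, top face at z = 407 mm, on four square legs, each 28×28 mm in cross-section. The legs rest on z = 0, each flush with a corner of the seat. Four stretchers, 28 mm wide and 28 mm tall, connect adjacent legs with their undersides at z = 157 mm, each running between the inner faces of the legs it joins and aligned with the legs' outer faces on the other axis.

B is a spool: two coaxial disc flanges of radius 157 mm and thickness 15 mm, joined by a core cylinder of radius 21 mm and height 84 mm. The lower flange rests on z = 0 and the three cylinders share a vertical axis.

C is a box-shaped house frame (walls only): outside footprint 4170×4290 mm, wall height 2940 mm, wall thickness 183 mm. The two y-facing walls run the full x-width; the two x-facing walls fit between the inner faces of the y-facing walls.

The spool is on top of the stool. The house frame is on the floor beside the stool on its −y side.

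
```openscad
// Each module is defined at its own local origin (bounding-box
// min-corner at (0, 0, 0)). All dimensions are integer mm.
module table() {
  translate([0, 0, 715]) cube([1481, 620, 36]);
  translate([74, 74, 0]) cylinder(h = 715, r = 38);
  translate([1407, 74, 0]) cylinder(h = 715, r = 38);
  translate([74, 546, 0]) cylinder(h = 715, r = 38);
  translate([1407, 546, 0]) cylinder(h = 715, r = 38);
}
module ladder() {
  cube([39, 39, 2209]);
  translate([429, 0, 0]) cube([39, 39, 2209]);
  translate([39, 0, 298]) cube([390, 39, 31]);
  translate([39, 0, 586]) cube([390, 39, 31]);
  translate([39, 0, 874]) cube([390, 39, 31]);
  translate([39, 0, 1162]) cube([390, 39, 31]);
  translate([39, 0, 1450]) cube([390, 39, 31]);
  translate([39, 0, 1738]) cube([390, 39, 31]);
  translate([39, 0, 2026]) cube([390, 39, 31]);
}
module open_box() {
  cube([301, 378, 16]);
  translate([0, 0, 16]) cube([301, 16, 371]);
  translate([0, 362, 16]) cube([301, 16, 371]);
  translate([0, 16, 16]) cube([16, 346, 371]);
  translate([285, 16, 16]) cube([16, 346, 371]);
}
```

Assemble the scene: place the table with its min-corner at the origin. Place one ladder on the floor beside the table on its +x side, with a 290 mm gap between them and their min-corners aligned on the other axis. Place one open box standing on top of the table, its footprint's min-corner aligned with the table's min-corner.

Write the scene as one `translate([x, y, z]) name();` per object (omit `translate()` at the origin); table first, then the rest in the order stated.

table();
translate([1771, 0, 0]) ladder();
translate([0, 0, 751]) open_box();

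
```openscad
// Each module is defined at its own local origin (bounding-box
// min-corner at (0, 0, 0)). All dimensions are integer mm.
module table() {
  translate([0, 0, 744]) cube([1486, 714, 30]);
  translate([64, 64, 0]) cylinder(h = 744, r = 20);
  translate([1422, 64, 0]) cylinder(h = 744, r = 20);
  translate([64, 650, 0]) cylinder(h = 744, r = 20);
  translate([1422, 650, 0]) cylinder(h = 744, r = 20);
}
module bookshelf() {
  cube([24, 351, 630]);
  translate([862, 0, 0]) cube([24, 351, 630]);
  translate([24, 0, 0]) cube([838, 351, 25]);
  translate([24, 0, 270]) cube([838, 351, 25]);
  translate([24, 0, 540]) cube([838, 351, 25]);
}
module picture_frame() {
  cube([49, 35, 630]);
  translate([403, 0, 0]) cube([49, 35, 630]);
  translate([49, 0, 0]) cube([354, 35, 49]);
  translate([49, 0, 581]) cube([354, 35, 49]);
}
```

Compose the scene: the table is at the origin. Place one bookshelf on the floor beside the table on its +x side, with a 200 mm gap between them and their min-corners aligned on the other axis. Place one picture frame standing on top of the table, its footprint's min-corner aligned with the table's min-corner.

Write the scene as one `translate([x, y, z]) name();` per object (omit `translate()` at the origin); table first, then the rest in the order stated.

table();
translate([1686, 0, 0]) bookshelf();
translate([0, 0, 774]) picture_frame();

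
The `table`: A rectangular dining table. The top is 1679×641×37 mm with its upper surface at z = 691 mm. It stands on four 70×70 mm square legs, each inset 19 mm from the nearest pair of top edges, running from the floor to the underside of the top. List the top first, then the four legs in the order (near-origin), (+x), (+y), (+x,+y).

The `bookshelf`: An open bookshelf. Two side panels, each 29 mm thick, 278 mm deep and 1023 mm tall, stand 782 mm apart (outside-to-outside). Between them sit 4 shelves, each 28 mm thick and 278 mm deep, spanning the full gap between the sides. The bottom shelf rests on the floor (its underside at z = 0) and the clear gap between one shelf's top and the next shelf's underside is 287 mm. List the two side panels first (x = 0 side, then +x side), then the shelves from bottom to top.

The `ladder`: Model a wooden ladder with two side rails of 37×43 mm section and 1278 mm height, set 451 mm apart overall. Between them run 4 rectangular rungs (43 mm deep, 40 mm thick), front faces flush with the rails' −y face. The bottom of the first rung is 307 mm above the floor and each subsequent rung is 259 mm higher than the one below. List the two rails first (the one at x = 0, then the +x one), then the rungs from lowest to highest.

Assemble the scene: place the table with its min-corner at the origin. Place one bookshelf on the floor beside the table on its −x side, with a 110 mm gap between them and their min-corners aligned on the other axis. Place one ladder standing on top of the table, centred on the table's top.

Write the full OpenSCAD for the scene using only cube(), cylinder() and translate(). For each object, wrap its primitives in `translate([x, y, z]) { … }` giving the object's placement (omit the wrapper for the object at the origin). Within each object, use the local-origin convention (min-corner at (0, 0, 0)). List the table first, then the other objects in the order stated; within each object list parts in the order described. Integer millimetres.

translate([0, 0, 654]) cube([1679, 641, 37]);
translate([19, 19, 0]) cube([70, 70, 654]);
translate([1590, 19, 0]) cube([70, 70, 654]);
translate([19, 552, 0]) cube([70, 70, 654]);
translate([1590, 552, 0]) cube([70, 70, 654]);
translate([-892, 0, 0]) {
  cube([29, 278, 1023]);
  translate([753, 0, 0]) cube([29, 278, 1023]);
  translate([29, 0, 0]) cube([724, 278, 28]);
  translate([29, 0, 315]) cube([724, 278, 28]);
  translate([29, 0, 630]) cube([724, 278, 28]);
  translate([29, 0, 945]) cube([724, 278, 28]);
}
translate([614, 299, 691]) {
  cube([37, 43, 1278]);
  translate([414, 0, 0]) cube([37, 43, 1278]);
  translate([37, 0, 307]) cube([377, 43, 40]);
  translate([37, 0, 566]) cube([377, 43, 40]);
  translate([37, 0, 825]) cube([377, 43, 40]);
  translate([37, 0, 1084]) cube([377, 43, 40]);
}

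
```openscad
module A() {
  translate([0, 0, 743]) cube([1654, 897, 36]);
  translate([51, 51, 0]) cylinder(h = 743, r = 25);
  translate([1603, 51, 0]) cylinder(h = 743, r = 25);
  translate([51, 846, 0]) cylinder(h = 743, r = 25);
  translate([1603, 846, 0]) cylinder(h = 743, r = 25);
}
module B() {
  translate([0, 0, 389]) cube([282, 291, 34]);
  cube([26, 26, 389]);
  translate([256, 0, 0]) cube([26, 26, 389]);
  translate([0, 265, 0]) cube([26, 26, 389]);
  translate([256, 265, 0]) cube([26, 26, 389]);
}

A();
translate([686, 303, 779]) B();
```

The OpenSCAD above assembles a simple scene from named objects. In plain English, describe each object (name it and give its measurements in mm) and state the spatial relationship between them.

A is a table: top 1654 mm (x) × 897 mm (y), 36 mm thick, upper face at z = 779 mm, on four round legs of 50 mm diameter, each leg's bounding box inset 26 mm from the nearest pair of top edges, running from z = 0 to the bottom of the top.

B is a simple wooden stool: a rectangular seat 282 mm (x) by 291 mm (y), 34 mm thick, top face at z = 423 mm, on four square legs, each 26×26 mm in cross-section. The legs rest on z = 0, each flush with a corner of the seat.

The stool is on top of the table, centred.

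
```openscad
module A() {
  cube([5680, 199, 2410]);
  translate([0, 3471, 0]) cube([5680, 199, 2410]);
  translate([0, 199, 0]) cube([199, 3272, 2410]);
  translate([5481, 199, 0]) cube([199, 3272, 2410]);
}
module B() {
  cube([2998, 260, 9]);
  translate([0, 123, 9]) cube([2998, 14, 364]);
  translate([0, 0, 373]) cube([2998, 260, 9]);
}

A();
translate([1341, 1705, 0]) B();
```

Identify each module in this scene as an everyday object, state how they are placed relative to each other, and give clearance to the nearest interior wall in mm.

A is a house frame. B is an I-beam. The I-beam sits inside the house frame, centred. The clearance to the nearest interior wall is 1142 mm.

Clearances: x = 1142, y = 1506; minimum 1142 mm.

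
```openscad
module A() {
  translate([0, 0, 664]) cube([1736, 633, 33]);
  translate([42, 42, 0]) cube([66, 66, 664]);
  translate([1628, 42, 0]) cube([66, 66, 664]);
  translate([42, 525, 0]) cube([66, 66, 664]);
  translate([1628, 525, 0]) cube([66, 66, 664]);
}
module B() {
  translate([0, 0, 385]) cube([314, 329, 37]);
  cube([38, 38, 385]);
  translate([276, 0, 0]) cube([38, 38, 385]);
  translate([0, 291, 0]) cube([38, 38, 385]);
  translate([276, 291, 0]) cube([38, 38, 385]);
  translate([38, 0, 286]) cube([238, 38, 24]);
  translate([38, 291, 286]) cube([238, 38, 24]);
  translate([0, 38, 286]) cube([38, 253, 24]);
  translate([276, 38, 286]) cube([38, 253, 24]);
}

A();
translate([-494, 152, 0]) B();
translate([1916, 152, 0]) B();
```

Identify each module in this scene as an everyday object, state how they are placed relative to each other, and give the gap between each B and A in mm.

Each stool's nearest face is 180 mm from the table's bounding box.

A is a table. B is a stool. Two stools sit around the table at the −x, +x sides. The gap between each stool and the table is 180 mm.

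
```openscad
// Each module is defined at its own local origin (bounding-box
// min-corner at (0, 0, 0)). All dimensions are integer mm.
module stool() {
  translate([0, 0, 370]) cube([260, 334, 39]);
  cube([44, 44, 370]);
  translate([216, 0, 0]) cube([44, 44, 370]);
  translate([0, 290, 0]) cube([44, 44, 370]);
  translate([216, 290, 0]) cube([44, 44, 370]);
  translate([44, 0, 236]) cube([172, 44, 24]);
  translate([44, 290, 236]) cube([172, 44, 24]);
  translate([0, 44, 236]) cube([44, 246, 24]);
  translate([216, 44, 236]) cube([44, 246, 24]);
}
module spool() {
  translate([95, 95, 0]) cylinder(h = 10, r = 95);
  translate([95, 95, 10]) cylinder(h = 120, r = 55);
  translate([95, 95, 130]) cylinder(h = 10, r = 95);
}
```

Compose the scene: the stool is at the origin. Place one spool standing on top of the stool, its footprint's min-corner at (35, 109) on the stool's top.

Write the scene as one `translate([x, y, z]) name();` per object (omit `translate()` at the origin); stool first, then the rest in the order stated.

stool();
translate([35, 109, 409]) spool();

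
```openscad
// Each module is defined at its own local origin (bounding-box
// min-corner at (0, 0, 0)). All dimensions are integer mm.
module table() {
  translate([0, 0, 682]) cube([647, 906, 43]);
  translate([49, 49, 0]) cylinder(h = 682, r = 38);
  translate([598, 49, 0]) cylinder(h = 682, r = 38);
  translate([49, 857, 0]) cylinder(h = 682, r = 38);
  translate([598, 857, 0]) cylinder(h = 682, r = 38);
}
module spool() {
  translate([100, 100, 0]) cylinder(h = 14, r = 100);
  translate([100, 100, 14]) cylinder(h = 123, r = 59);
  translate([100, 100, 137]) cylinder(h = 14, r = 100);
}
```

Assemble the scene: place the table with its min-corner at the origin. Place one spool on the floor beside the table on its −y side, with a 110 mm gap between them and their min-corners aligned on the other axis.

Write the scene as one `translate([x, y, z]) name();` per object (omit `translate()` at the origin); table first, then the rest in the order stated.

table();
translate([0, -310, 0]) spool();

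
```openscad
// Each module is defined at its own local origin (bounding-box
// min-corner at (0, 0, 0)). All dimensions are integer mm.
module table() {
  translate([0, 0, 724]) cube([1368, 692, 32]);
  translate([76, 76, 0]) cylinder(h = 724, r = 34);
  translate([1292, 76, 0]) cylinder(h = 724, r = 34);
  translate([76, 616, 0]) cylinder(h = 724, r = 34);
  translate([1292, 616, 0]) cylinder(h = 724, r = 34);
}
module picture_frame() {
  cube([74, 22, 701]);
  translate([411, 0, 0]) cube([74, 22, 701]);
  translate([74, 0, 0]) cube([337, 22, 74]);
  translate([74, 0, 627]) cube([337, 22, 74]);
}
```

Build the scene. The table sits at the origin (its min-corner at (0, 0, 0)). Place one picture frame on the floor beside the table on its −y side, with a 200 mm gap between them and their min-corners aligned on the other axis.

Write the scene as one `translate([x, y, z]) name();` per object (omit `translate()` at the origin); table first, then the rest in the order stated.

table();
translate([0, -222, 0]) picture_frame();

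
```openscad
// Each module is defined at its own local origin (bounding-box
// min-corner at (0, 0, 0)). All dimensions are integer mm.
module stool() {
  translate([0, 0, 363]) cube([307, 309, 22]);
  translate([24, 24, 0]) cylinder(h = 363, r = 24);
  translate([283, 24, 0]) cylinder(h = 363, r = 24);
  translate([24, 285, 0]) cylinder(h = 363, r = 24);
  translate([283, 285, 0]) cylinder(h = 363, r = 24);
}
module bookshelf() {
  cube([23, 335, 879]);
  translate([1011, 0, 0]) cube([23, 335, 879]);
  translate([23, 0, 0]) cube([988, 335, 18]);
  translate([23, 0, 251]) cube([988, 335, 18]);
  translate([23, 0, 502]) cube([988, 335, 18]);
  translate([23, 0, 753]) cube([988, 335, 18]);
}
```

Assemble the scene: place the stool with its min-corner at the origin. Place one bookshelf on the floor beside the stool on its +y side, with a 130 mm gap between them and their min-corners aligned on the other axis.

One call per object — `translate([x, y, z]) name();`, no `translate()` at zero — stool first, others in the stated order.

stool();
translate([0, 439, 0]) bookshelf();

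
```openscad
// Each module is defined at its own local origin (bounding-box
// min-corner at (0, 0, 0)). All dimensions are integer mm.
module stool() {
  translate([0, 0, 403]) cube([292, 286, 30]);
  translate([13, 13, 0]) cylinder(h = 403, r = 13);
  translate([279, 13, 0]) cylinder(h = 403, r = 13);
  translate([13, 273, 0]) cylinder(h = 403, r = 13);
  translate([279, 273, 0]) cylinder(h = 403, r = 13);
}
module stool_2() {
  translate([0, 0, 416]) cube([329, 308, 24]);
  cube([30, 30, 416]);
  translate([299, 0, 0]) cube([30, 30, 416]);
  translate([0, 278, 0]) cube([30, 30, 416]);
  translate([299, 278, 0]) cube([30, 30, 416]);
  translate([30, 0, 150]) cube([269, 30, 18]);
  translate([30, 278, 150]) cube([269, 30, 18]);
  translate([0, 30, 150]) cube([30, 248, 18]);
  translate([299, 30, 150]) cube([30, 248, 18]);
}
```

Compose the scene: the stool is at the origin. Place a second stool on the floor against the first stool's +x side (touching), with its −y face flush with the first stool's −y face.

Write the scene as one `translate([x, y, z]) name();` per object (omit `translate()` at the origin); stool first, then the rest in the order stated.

stool();
translate([292, 0, 0]) stool_2();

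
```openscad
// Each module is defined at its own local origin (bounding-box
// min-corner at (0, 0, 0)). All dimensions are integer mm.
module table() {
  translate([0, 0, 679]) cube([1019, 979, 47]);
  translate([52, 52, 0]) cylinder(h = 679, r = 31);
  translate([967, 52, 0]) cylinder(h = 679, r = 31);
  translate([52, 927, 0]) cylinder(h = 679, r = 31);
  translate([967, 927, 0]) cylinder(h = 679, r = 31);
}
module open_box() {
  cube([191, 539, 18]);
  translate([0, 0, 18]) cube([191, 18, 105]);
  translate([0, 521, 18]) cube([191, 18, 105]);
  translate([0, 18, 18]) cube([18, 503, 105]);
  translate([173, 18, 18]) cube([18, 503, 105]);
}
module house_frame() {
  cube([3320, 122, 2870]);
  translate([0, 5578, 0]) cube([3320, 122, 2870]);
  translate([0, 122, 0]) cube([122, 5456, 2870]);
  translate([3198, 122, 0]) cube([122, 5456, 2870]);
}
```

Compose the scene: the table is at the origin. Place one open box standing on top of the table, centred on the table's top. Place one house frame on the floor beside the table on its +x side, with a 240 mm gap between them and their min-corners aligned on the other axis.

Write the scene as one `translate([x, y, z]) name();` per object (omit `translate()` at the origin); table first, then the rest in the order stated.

table();
translate([414, 220, 726]) open_box();
translate([1259, 0, 0]) house_frame();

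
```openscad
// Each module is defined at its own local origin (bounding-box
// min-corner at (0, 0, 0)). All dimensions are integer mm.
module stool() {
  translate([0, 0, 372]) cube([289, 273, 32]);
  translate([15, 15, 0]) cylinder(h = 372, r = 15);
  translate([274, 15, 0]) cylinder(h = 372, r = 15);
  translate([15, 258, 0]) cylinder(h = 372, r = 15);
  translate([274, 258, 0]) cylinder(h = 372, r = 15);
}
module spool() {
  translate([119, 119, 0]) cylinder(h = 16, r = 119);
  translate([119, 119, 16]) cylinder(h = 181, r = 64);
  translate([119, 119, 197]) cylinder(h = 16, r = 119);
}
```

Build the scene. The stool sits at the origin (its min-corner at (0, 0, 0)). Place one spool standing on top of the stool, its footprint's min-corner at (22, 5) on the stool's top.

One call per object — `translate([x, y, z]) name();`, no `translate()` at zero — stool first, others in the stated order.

stool();
translate([22, 5, 404]) spool();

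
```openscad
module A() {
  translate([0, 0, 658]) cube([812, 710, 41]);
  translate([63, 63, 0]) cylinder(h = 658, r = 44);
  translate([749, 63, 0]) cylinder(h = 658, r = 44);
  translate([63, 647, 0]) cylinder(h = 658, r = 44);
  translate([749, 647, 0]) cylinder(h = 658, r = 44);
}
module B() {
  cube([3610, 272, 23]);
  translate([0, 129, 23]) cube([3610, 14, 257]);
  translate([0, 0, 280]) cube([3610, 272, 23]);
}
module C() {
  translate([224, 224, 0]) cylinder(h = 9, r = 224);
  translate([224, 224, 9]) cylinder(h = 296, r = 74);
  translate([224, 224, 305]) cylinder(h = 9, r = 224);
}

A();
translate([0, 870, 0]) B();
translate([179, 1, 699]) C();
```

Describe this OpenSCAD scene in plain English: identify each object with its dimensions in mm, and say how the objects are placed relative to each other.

A is a rectangular dining table. The top is 812×710×41 mm with its upper surface at z = 699 mm. It stands on four round legs of 88 mm diameter, each leg's bounding box inset 19 mm from the nearest pair of top edges, running from the floor to the underside of the top.

B is an I-beam lying along x, 3610 mm long. Overall section height 303 mm. Two flanges 272 mm wide (y) and 23 mm thick, one on the floor and one at the top; a web 14 mm thick runs between them, centred on the flange width.

C is a spool: two coaxial disc flanges of radius 224 mm and thickness 9 mm, joined by a core cylinder of radius 74 mm and height 296 mm. The lower flange rests on z = 0 and the three cylinders share a vertical axis.

The I-beam is on the floor beside the table on its +y side. The spool is on top of the table.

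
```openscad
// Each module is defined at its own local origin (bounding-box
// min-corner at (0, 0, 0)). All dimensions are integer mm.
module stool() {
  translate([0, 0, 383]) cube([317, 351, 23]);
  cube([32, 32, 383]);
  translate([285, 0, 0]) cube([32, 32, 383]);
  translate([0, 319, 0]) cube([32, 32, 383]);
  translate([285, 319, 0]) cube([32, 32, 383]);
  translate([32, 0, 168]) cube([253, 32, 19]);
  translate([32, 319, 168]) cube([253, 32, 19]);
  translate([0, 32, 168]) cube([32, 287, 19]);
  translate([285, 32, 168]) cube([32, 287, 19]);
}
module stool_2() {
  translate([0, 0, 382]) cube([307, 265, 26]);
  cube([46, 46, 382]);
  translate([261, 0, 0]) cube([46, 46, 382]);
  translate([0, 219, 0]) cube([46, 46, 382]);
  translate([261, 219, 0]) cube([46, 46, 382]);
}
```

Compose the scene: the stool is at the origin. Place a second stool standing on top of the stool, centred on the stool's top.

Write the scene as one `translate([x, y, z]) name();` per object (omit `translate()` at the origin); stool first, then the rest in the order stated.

stool();
translate([5, 43, 406]) stool_2();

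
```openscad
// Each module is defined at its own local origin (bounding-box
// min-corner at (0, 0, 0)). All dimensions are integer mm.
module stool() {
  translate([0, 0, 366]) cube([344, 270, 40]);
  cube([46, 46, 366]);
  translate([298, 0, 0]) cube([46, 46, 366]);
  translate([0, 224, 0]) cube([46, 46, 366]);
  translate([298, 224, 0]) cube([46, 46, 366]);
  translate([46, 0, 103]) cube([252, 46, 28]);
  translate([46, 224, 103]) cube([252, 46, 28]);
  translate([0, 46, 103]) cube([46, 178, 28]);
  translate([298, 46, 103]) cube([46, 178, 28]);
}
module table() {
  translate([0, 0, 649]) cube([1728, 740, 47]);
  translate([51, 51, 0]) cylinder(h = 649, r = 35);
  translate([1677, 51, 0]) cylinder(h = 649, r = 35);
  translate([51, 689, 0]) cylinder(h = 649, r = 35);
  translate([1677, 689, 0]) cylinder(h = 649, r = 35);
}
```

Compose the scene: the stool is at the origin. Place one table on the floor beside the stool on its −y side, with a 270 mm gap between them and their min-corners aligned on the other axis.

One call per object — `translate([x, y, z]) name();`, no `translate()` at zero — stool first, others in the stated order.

stool();
translate([0, -1010, 0]) table();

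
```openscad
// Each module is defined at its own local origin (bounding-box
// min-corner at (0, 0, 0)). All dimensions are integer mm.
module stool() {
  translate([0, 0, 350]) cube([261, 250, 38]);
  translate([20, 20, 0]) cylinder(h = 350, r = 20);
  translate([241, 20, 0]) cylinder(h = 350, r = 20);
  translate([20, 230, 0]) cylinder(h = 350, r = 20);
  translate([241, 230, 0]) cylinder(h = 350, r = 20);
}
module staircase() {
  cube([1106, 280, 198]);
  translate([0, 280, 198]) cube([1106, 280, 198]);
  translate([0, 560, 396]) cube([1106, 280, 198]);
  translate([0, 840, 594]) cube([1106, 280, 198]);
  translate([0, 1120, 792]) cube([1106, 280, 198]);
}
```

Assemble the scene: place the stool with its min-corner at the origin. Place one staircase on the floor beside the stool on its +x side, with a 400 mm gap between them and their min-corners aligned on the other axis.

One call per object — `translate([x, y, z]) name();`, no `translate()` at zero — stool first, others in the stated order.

stool();
translate([661, 0, 0]) staircase();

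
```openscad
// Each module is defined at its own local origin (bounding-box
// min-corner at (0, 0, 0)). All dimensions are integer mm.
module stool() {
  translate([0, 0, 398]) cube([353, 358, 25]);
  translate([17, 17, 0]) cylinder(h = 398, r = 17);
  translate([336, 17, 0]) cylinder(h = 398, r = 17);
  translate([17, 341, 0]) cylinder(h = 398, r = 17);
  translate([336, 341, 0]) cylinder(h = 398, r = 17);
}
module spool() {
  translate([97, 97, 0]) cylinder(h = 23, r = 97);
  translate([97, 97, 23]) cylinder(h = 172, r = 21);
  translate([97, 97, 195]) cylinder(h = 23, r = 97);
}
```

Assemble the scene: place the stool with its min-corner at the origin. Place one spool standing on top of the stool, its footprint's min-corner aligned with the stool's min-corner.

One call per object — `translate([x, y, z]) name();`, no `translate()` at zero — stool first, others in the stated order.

stool();
translate([0, 0, 423]) spool();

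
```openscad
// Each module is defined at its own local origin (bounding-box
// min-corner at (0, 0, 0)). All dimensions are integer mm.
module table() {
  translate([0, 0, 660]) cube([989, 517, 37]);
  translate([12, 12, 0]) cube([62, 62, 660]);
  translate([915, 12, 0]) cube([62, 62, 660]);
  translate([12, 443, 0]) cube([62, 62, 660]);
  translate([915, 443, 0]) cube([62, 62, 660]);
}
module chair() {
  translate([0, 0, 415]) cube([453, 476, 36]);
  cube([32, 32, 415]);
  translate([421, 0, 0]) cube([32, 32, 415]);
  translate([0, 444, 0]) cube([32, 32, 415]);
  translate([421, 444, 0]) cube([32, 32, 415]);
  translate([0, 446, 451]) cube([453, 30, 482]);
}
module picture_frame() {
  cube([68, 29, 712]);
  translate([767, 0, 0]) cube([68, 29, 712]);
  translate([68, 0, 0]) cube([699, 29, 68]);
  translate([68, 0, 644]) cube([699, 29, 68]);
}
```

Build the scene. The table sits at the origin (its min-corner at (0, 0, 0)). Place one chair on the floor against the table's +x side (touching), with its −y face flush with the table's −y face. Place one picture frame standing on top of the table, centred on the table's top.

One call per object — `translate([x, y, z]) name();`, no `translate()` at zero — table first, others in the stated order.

table();
translate([989, 0, 0]) chair();
translate([77, 244, 697]) picture_frame();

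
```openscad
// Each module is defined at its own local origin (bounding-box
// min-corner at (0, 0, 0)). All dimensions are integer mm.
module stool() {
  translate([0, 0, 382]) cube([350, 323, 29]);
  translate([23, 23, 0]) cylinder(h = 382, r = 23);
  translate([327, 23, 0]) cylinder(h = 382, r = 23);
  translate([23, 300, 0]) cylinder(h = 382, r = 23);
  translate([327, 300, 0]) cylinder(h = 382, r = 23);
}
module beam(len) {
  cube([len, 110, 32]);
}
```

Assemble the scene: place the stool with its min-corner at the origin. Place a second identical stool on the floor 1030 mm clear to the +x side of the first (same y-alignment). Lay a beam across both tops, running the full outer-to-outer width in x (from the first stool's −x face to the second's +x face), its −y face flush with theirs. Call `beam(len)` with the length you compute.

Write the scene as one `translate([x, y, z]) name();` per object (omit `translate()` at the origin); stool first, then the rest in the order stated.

stool();
translate([1380, 0, 0]) stool();
translate([0, 0, 411]) beam(1730);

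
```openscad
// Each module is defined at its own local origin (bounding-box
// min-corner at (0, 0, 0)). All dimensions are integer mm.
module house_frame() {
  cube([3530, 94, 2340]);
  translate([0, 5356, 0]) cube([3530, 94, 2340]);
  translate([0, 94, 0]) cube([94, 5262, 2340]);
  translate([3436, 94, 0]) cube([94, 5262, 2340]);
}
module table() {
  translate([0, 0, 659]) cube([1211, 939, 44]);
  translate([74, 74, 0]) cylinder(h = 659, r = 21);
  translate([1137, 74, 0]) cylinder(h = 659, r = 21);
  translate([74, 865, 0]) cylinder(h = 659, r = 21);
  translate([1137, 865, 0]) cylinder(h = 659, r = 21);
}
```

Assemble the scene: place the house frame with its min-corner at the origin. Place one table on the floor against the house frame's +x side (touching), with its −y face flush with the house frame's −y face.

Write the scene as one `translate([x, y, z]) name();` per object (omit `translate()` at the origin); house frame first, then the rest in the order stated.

house_frame();
translate([3530, 0, 0]) table();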